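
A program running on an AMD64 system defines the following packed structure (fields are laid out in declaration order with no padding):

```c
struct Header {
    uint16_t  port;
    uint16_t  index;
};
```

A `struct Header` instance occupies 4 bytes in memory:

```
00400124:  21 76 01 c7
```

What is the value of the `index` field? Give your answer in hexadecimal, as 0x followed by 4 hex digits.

0xC701

`index` follows `port` (2 bytes), so it starts at byte offset 2 and occupies 2 bytes.
Bytes at offsets 2..3: 01 C7.
In little-endian order the low byte comes first in memory.
Reassemble most-significant byte first: C7 01 → 0xC701.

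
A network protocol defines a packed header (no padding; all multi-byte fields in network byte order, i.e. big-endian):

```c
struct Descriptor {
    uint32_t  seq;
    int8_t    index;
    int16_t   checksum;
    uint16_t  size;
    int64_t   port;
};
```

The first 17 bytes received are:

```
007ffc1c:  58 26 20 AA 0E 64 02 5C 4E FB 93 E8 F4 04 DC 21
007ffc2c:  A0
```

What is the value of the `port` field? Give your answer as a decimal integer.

`port` follows `seq` (4 B), `index` (1 B), `checksum` (2 B), `size` (2 B), so it starts at offset 4 + 1 + 2 + 2 = 9 and occupies 8 bytes.
Bytes at offsets 9..16: FB 93 E8 F4 04 DC 21 A0.
Big-endian: lowest address holds the most-significant byte.
The bytes are already most-significant first: 0xFB93E8F404DC21A0.
Top bit is set, so as a signed 64-bit value this is 0xFB93E8F404DC21A0 − 2^64 = -318655013861973600.

-318655013861973600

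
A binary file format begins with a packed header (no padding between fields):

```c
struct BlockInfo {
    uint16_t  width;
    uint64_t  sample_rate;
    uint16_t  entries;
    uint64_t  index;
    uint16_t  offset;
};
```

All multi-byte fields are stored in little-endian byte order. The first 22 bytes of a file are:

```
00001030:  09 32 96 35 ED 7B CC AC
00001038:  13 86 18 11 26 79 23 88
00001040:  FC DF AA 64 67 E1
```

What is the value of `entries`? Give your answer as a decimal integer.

`entries` follows `width` (2 B), `sample_rate` (8 B), so it starts at offset 2 + 8 = 10 and occupies 2 bytes.
Bytes at offsets 10..11: 18 11.
Little-endian: lowest address holds the least-significant byte.
Reassemble most-significant byte first: 11 18 → 0x1118.
0x1118 = 4376.

4376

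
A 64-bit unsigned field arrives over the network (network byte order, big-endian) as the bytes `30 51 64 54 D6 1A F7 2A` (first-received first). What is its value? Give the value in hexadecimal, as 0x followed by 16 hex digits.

0x30516454D61AF72A

Big-endian stores the most-significant byte at the lowest address.
The bytes are already most-significant first: 0x30516454D61AF72A.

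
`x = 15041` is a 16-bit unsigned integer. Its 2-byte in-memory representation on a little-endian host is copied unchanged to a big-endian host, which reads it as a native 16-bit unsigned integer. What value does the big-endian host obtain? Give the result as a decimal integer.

15041 in 16-bit hexadecimal is 0x3AC1.
Stored little-endian, the bytes at ascending addresses are C1 3A.
Read back as big-endian, the last byte is least significant, giving 0xC13A.
0xC13A = 49466.

49466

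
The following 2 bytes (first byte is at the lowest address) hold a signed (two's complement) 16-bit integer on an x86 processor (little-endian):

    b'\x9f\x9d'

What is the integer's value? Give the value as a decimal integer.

-25185

Little-endian stores the least-significant byte at the lowest address.
Reassemble most-significant byte first: 9D 9F → 0x9D9F.
Top bit is set, so as a signed 16-bit value this is 0x9D9F − 2^16 = -25185.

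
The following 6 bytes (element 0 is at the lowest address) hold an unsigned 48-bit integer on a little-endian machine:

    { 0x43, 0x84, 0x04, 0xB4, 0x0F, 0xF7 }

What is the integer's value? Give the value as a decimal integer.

Little-endian stores the least-significant byte at the lowest address.
Reassemble most-significant byte first: F7 0F B4 04 84 43 → 0xF70FB4048443.
0xF70FB4048443 = 271646816764995.

271646816764995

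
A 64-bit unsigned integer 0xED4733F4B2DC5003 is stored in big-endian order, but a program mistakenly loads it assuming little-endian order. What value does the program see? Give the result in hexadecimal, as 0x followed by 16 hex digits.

0x0350DCB2F43347ED

Stored big-endian, the bytes at ascending addresses are ED 47 33 F4 B2 DC 50 03.
Read back as little-endian, the first byte is least significant, giving 0x0350DCB2F43347ED.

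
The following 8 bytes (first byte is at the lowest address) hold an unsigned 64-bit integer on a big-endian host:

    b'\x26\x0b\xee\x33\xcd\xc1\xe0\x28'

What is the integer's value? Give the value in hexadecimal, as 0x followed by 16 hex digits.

Big-endian: lowest address holds the most-significant byte.
The bytes are already most-significant first: 0x260BEE33CDC1E028.

0x260BEE33CDC1E028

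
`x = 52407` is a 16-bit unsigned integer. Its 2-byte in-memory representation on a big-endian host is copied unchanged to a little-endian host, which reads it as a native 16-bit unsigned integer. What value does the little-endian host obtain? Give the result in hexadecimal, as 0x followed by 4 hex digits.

0xB7CC

52407 in 16-bit hexadecimal is 0xCCB7.
Stored big-endian, the bytes at ascending addresses are CC B7.
Read back as little-endian, the first byte is least significant, giving 0xB7CC.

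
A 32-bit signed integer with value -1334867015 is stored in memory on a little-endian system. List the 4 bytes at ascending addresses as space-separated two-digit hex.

Two's complement of -1334867015 in 32 bits: 1334867015 = 0x4F907447; invert → 0xB06F8BB8; add 1 → 0xB06F8BB9.
Split into bytes (most-significant first): B0 6F 8B B9.
Little-endian stores the least-significant byte at the lowest address.
So at ascending addresses the bytes are B9 8B 6F B0.

B9 8B 6F B0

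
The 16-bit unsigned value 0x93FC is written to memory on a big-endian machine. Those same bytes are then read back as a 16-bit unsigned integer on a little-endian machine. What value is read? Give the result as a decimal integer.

Stored big-endian, the bytes at ascending addresses are 93 FC.
Read back as little-endian, the first byte is least significant, giving 0xFC93.
0xFC93 = 64659.

64659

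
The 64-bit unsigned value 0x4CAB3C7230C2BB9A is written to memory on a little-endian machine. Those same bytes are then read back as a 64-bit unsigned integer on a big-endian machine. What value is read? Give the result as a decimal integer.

Stored little-endian, the bytes at ascending addresses are 9A BB C2 30 72 3C AB 4C.
Read back as big-endian, the last byte is least significant, giving 0x9ABBC230723CAB4C.
0x9ABBC230723CAB4C = 11149718815816592204.

11149718815816592204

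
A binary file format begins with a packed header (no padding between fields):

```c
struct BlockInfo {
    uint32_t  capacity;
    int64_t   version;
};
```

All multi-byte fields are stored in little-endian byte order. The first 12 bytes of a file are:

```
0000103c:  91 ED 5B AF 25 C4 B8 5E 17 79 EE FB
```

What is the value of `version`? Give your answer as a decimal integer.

`version` follows `capacity` (4 bytes), so it starts at byte offset 4 and occupies 8 bytes.
Bytes at offsets 4..11: 25 C4 B8 5E 17 79 EE FB.
Little-endian stores the least-significant byte at the lowest address.
Reassemble most-significant byte first: FB EE 79 17 5E B8 C4 25 → 0xFBEE79175EB8C425.
Top bit is set, so as a signed 64-bit value this is 0xFBEE79175EB8C425 − 2^64 = -293163784452127707.

-293163784452127707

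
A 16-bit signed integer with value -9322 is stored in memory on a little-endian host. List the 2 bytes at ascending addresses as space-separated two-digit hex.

96 DB

Two's complement of -9322 in 16 bits: 9322 = 0x246A; invert → 0xDB95; add 1 → 0xDB96.
Split into bytes (most-significant first): DB 96.
Little-endian: lowest address holds the least-significant byte.
So at ascending addresses the bytes are 96 DB.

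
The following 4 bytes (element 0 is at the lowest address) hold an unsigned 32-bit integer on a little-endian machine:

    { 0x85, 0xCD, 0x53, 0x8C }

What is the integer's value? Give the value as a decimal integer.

In little-endian order the low byte comes first in memory.
Reassemble most-significant byte first: 8C 53 CD 85 → 0x8C53CD85.
0x8C53CD85 = 2354302341.

2354302341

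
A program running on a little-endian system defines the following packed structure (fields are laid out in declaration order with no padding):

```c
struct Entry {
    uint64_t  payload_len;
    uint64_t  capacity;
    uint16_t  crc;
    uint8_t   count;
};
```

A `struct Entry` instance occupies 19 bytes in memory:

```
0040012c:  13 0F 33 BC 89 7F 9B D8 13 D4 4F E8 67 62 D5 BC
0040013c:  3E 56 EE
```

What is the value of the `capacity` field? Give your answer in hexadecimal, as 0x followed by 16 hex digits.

`capacity` follows `payload_len` (8 bytes), so it starts at byte offset 8 and occupies 8 bytes.
Bytes at offsets 8..15: 13 D4 4F E8 67 62 D5 BC.
Little-endian stores the least-significant byte at the lowest address.
Reassemble most-significant byte first: BC D5 62 67 E8 4F D4 13 → 0xBCD56267E84FD413.

0xBCD56267E84FD413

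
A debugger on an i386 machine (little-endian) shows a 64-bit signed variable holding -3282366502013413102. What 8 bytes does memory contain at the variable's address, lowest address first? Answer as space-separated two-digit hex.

12 59 D9 A0 0E B1 72 D2

Two's complement of -3282366502013413102 in 64 bits: 3282366502013413102 = 0x2D8D4EF15F26A6EE; invert → 0xD272B10EA0D95911; add 1 → 0xD272B10EA0D95912.
Split into bytes (most-significant first): D2 72 B1 0E A0 D9 59 12.
In little-endian order the low byte comes first in memory.
So at ascending addresses the bytes are 12 59 D9 A0 0E B1 72 D2.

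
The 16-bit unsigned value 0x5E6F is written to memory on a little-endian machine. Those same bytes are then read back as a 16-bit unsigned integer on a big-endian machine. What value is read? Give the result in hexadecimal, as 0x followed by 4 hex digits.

0x6F5E

Stored little-endian, the bytes at ascending addresses are 6F 5E.
Read back as big-endian, the last byte is least significant, giving 0x6F5E.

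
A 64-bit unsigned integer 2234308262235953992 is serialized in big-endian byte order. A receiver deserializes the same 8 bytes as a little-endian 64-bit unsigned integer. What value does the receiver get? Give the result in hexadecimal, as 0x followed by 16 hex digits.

2234308262235953992 in 64-bit hexadecimal is 0x1F01DB86D14B5B48.
Stored big-endian, the bytes at ascending addresses are 1F 01 DB 86 D1 4B 5B 48.
Read back as little-endian, the first byte is least significant, giving 0x485B4BD186DB011F.

0x485B4BD186DB011F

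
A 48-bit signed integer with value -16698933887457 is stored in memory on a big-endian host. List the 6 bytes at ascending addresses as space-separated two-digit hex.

Two's complement of -16698933887457 in 48 bits: 16698933887457 = 0x0F300605C1E1; invert → 0xF0CFF9FA3E1E; add 1 → 0xF0CFF9FA3E1F.
Split into bytes (most-significant first): F0 CF F9 FA 3E 1F.
Big-endian: lowest address holds the most-significant byte.
So the memory order matches the most-significant-first order: F0 CF F9 FA 3E 1F.

F0 CF F9 FA 3E 1F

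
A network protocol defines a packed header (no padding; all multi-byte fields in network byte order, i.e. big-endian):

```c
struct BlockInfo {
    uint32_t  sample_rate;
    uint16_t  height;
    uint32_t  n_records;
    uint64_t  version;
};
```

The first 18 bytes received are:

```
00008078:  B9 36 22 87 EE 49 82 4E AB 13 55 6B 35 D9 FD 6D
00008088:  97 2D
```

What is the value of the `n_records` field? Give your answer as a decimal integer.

`n_records` follows `sample_rate` (4 B), `height` (2 B), so it starts at offset 4 + 2 = 6 and occupies 4 bytes.
Bytes at offsets 6..9: 82 4E AB 13.
Big-endian: lowest address holds the most-significant byte.
The bytes are already most-significant first: 0x824EAB13.
0x824EAB13 = 2186193683.

2186193683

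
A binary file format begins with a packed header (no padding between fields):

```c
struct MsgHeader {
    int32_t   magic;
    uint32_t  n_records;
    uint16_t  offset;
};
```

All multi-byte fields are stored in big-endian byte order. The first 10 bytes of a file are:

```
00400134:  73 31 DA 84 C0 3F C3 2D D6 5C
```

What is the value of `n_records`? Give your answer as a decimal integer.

3225404205

`n_records` follows `magic` (4 bytes), so it starts at byte offset 4 and occupies 4 bytes.
Bytes at offsets 4..7: C0 3F C3 2D.
In big-endian order the high byte comes first in memory.
The bytes are already most-significant first: 0xC03FC32D.
0xC03FC32D = 3225404205.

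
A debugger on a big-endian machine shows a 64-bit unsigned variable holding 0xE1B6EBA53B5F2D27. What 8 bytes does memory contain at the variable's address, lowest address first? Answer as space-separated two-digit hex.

E1 B6 EB A5 3B 5F 2D 27

Split into bytes (most-significant first): E1 B6 EB A5 3B 5F 2D 27.
Big-endian stores the most-significant byte at the lowest address.
So the memory order matches the most-significant-first order: E1 B6 EB A5 3B 5F 2D 27.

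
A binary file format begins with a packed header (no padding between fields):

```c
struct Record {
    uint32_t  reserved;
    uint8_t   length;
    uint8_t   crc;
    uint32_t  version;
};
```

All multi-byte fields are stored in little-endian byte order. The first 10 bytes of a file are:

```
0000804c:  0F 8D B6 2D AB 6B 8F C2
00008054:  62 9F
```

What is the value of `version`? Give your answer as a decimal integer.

2674049679

`version` follows `reserved` (4 B), `length` (1 B), `crc` (1 B), so it starts at offset 4 + 1 + 1 = 6 and occupies 4 bytes.
Bytes at offsets 6..9: 8F C2 62 9F.
Little-endian: lowest address holds the least-significant byte.
Reassemble most-significant byte first: 9F 62 C2 8F → 0x9F62C28F.
0x9F62C28F = 2674049679.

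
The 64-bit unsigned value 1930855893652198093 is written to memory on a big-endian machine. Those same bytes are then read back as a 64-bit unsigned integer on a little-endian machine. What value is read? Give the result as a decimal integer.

1930855893652198093 in 64-bit hexadecimal is 0x1ACBC734859BD2CD.
Stored big-endian, the bytes at ascending addresses are 1A CB C7 34 85 9B D2 CD.
Read back as little-endian, the first byte is least significant, giving 0xCDD29B8534C7CB1A.
0xCDD29B8534C7CB1A = 14831087519302929178.

14831087519302929178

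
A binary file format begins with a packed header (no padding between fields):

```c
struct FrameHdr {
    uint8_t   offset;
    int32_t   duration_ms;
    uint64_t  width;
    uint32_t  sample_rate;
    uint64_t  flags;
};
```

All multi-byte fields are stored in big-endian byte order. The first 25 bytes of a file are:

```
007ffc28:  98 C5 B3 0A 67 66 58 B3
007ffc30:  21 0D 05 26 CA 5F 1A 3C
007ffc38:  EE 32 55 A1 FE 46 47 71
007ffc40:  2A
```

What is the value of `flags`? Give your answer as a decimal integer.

3626983188389654826

`flags` follows `offset` (1 B), `duration_ms` (4 B), `width` (8 B), `sample_rate` (4 B), so it starts at offset 1 + 4 + 8 + 4 = 17 and occupies 8 bytes.
Bytes at offsets 17..24: 32 55 A1 FE 46 47 71 2A.
Big-endian stores the most-significant byte at the lowest address.
The bytes are already most-significant first: 0x3255A1FE4647712A.
0x3255A1FE4647712A = 3626983188389654826.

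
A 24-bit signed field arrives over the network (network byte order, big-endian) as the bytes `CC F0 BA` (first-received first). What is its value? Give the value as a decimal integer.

In big-endian order the high byte comes first in memory.
The bytes are already most-significant first: 0xCCF0BA.
Top bit is set, so as a signed 24-bit value this is 0xCCF0BA − 2^24 = -3346246.

-3346246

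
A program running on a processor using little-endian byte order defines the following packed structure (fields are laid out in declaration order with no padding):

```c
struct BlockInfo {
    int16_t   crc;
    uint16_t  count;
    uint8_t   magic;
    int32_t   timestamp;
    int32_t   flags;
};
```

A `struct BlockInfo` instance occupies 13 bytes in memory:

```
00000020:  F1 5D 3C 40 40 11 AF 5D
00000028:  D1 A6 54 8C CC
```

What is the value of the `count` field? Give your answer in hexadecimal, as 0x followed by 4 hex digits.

`count` follows `crc` (2 bytes), so it starts at byte offset 2 and occupies 2 bytes.
Bytes at offsets 2..3: 3C 40.
Little-endian: lowest address holds the least-significant byte.
Reassemble most-significant byte first: 40 3C → 0x403C.

0x403C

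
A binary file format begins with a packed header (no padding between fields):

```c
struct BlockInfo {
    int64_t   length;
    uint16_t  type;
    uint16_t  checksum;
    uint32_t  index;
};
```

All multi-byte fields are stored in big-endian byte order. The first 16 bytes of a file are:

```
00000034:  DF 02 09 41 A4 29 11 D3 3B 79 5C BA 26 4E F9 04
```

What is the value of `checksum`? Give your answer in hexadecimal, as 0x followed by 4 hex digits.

`checksum` follows `length` (8 B), `type` (2 B), so it starts at offset 8 + 2 = 10 and occupies 2 bytes.
Bytes at offsets 10..11: 5C BA.
In big-endian order the high byte comes first in memory.
The bytes are already most-significant first: 0x5CBA.

0x5CBA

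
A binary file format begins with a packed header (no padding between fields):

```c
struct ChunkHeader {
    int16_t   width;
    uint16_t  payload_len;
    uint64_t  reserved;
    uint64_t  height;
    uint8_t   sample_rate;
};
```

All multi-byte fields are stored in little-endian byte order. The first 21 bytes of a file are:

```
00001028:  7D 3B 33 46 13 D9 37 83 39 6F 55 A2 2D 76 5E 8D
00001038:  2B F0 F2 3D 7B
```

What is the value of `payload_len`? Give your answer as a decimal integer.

17971

`payload_len` follows `width` (2 bytes), so it starts at byte offset 2 and occupies 2 bytes.
Bytes at offsets 2..3: 33 46.
Little-endian: lowest address holds the least-significant byte.
Reassemble most-significant byte first: 46 33 → 0x4633.
0x4633 = 17971.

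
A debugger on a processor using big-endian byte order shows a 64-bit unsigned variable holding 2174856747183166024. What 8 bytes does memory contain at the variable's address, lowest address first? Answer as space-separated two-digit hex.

2174856747183166024 in hexadecimal, padded to 64 bits, is 0x1E2EA4B04D36D248.
Split into bytes (most-significant first): 1E 2E A4 B0 4D 36 D2 48.
Big-endian: lowest address holds the most-significant byte.
So the memory order matches the most-significant-first order: 1E 2E A4 B0 4D 36 D2 48.

1E 2E A4 B0 4D 36 D2 48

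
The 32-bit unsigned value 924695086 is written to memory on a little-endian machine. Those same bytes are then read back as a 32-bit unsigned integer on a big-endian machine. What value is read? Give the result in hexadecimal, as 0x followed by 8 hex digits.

924695086 in 32-bit hexadecimal is 0x371DBA2E.
Stored little-endian, the bytes at ascending addresses are 2E BA 1D 37.
Read back as big-endian, the last byte is least significant, giving 0x2EBA1D37.

0x2EBA1D37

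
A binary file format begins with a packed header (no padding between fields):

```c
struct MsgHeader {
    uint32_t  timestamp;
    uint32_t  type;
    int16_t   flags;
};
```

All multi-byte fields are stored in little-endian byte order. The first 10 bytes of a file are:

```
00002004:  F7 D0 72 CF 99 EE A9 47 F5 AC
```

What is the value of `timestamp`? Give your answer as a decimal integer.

`timestamp` is the first field, at byte offset 0, occupying 4 bytes.
Bytes at offsets 0..3: F7 D0 72 CF.
Little-endian: lowest address holds the least-significant byte.
Reassemble most-significant byte first: CF 72 D0 F7 → 0xCF72D0F7.
0xCF72D0F7 = 3480408311.

3480408311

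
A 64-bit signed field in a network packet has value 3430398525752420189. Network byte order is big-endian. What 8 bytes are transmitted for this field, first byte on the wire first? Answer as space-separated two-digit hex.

3430398525752420189 in hexadecimal, padded to 64 bits, is 0x2F9B3948BD7F275D.
Split into bytes (most-significant first): 2F 9B 39 48 BD 7F 27 5D.
Big-endian: lowest address holds the most-significant byte.
So the memory order matches the most-significant-first order: 2F 9B 39 48 BD 7F 27 5D.

2F 9B 39 48 BD 7F 27 5D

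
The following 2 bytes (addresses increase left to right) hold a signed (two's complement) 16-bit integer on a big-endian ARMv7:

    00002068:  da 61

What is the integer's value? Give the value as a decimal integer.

Big-endian stores the most-significant byte at the lowest address.
The bytes are already most-significant first: 0xDA61.
Top bit is set, so as a signed 16-bit value this is 0xDA61 − 2^16 = -9631.

-9631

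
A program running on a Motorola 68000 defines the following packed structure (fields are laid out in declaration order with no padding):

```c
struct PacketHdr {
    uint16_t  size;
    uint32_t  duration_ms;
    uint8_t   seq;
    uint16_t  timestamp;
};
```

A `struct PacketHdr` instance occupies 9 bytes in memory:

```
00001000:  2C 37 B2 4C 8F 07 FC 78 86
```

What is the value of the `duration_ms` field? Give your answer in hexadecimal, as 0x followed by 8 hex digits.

0xB24C8F07

`duration_ms` follows `size` (2 bytes), so it starts at byte offset 2 and occupies 4 bytes.
Bytes at offsets 2..5: B2 4C 8F 07.
Big-endian: lowest address holds the most-significant byte.
The bytes are already most-significant first: 0xB24C8F07.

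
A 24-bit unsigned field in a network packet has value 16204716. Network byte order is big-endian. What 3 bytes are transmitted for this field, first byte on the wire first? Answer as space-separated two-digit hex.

16204716 in hexadecimal, padded to 24 bits, is 0xF743AC.
Split into bytes (most-significant first): F7 43 AC.
Big-endian stores the most-significant byte at the lowest address.
So the memory order matches the most-significant-first order: F7 43 AC.

F7 43 AC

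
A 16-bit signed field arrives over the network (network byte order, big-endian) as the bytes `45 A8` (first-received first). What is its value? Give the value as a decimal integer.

17832

Big-endian: lowest address holds the most-significant byte.
The bytes are already most-significant first: 0x45A8.
0x45A8 = 17832.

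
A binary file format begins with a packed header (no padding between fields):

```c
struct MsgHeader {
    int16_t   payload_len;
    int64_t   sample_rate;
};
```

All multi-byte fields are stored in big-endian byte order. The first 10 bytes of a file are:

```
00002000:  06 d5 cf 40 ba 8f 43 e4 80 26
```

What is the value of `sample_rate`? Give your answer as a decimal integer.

`sample_rate` follows `payload_len` (2 bytes), so it starts at byte offset 2 and occupies 8 bytes.
Bytes at offsets 2..9: CF 40 BA 8F 43 E4 80 26.
Big-endian: lowest address holds the most-significant byte.
The bytes are already most-significant first: 0xCF40BA8F43E48026.
Top bit is set, so as a signed 64-bit value this is 0xCF40BA8F43E48026 − 2^64 = -3512602584866848730.

-3512602584866848730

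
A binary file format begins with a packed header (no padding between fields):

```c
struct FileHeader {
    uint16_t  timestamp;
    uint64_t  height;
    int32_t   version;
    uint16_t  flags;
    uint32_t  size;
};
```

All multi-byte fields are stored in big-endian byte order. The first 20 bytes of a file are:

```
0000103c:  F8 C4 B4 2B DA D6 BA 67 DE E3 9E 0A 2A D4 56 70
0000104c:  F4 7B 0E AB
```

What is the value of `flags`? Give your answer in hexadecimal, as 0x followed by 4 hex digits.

`flags` follows `timestamp` (2 B), `height` (8 B), `version` (4 B), so it starts at offset 2 + 8 + 4 = 14 and occupies 2 bytes.
Bytes at offsets 14..15: 56 70.
Big-endian stores the most-significant byte at the lowest address.
The bytes are already most-significant first: 0x5670.

0x5670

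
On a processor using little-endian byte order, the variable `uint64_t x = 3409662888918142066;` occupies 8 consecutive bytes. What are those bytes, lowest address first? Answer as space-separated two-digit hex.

72 4C CC 11 55 8E 51 2F

3409662888918142066 in hexadecimal, padded to 64 bits, is 0x2F518E5511CC4C72.
Split into bytes (most-significant first): 2F 51 8E 55 11 CC 4C 72.
Little-endian stores the least-significant byte at the lowest address.
So at ascending addresses the bytes are 72 4C CC 11 55 8E 51 2F.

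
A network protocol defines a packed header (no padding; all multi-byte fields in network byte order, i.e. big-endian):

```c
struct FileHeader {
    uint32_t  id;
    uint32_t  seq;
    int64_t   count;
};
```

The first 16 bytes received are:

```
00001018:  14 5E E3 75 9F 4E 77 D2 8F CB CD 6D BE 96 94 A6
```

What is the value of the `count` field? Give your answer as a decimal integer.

-8085142834780924762

`count` follows `id` (4 B), `seq` (4 B), so it starts at offset 4 + 4 = 8 and occupies 8 bytes.
Bytes at offsets 8..15: 8F CB CD 6D BE 96 94 A6.
Big-endian stores the most-significant byte at the lowest address.
The bytes are already most-significant first: 0x8FCBCD6DBE9694A6.
Top bit is set, so as a signed 64-bit value this is 0x8FCBCD6DBE9694A6 − 2^64 = -8085142834780924762.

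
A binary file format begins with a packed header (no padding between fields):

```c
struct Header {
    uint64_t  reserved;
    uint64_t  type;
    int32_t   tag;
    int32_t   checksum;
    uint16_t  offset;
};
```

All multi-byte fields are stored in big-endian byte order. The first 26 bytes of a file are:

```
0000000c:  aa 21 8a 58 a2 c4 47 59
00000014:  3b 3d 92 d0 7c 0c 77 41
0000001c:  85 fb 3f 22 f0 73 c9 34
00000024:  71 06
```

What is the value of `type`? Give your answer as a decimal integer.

`type` follows `reserved` (8 bytes), so it starts at byte offset 8 and occupies 8 bytes.
Bytes at offsets 8..15: 3B 3D 92 D0 7C 0C 77 41.
In big-endian order the high byte comes first in memory.
The bytes are already most-significant first: 0x3B3D92D07C0C7741.
0x3B3D92D07C0C7741 = 4268729445949142849.

4268729445949142849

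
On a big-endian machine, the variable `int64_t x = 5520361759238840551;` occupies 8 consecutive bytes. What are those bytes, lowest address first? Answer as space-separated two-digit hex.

5520361759238840551 in hexadecimal, padded to 64 bits, is 0x4C9C43C59B14E0E7.
Split into bytes (most-significant first): 4C 9C 43 C5 9B 14 E0 E7.
In big-endian order the high byte comes first in memory.
So the memory order matches the most-significant-first order: 4C 9C 43 C5 9B 14 E0 E7.

4C 9C 43 C5 9B 14 E0 E7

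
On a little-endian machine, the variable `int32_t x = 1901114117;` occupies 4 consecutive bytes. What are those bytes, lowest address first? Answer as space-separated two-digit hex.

1901114117 in hexadecimal, padded to 32 bits, is 0x7150B305.
Split into bytes (most-significant first): 71 50 B3 05.
In little-endian order the low byte comes first in memory.
So at ascending addresses the bytes are 05 B3 50 71.

05 B3 50 71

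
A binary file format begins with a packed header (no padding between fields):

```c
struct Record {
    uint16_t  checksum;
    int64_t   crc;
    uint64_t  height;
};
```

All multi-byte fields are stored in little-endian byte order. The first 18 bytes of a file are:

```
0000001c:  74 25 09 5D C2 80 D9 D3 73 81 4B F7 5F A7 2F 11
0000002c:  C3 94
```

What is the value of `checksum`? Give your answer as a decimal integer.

9588

`checksum` is the first field, at byte offset 0, occupying 2 bytes.
Bytes at offsets 0..1: 74 25.
In little-endian order the low byte comes first in memory.
Reassemble most-significant byte first: 25 74 → 0x2574.
0x2574 = 9588.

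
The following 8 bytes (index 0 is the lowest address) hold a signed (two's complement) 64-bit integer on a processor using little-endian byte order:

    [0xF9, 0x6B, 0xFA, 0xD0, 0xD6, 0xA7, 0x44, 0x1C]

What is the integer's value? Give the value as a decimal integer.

2036937472549219321

Little-endian stores the least-significant byte at the lowest address.
Reassemble most-significant byte first: 1C 44 A7 D6 D0 FA 6B F9 → 0x1C44A7D6D0FA6BF9.
0x1C44A7D6D0FA6BF9 = 2036937472549219321.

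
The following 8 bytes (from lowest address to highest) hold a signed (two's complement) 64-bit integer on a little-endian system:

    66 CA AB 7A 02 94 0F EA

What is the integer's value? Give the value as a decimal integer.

In little-endian order the low byte comes first in memory.
Reassemble most-significant byte first: EA 0F 94 02 7A AB CA 66 → 0xEA0F94027AABCA66.
Top bit is set, so as a signed 64-bit value this is 0xEA0F94027AABCA66 − 2^64 = -1580882205814830490.

-1580882205814830490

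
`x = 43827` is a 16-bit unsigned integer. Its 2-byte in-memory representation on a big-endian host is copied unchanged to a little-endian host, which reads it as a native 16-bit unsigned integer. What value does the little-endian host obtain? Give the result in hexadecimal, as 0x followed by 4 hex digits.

43827 in 16-bit hexadecimal is 0xAB33.
Stored big-endian, the bytes at ascending addresses are AB 33.
Read back as little-endian, the first byte is least significant, giving 0x33AB.

0x33AB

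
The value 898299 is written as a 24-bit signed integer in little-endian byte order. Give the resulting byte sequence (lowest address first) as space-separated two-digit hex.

898299 in hexadecimal, padded to 24 bits, is 0x0DB4FB.
Split into bytes (most-significant first): 0D B4 FB.
Little-endian: lowest address holds the least-significant byte.
So at ascending addresses the bytes are FB B4 0D.

FB B4 0D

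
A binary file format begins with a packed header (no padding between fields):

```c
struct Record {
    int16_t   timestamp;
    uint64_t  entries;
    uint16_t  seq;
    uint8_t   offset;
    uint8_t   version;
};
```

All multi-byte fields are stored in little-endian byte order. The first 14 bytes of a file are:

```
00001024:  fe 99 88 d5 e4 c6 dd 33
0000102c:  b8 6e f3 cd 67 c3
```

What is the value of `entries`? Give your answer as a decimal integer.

7978183767504508296

`entries` follows `timestamp` (2 bytes), so it starts at byte offset 2 and occupies 8 bytes.
Bytes at offsets 2..9: 88 D5 E4 C6 DD 33 B8 6E.
Little-endian: lowest address holds the least-significant byte.
Reassemble most-significant byte first: 6E B8 33 DD C6 E4 D5 88 → 0x6EB833DDC6E4D588.
0x6EB833DDC6E4D588 = 7978183767504508296.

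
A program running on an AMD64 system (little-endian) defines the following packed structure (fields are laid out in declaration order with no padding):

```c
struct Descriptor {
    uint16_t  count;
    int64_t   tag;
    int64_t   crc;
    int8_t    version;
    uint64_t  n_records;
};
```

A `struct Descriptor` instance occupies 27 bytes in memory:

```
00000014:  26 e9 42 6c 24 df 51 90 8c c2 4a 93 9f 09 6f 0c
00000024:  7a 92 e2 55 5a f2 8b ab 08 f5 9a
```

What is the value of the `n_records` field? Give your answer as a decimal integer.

11165840384015358549

`n_records` follows `count` (2 B), `tag` (8 B), `crc` (8 B), `version` (1 B), so it starts at offset 2 + 8 + 8 + 1 = 19 and occupies 8 bytes.
Bytes at offsets 19..26: 55 5A F2 8B AB 08 F5 9A.
Little-endian stores the least-significant byte at the lowest address.
Reassemble most-significant byte first: 9A F5 08 AB 8B F2 5A 55 → 0x9AF508AB8BF25A55.
0x9AF508AB8BF25A55 = 11165840384015358549.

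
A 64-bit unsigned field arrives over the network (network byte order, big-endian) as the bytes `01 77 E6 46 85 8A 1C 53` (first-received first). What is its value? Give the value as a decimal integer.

Big-endian: lowest address holds the most-significant byte.
The bytes are already most-significant first: 0x0177E646858A1C53.
0x0177E646858A1C53 = 105806306829016147.

105806306829016147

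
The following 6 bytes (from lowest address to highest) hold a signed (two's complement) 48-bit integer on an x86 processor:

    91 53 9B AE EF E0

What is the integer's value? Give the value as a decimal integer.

In little-endian order the low byte comes first in memory.
Reassemble most-significant byte first: E0 EF AE 9B 53 91 → 0xE0EFAE9B5391.
Top bit is set, so as a signed 48-bit value this is 0xE0EFAE9B5391 − 2^48 = -34154945490031.

-34154945490031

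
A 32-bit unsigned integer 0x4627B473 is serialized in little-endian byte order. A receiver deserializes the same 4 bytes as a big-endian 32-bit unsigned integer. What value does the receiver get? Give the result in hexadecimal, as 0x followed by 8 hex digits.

Stored little-endian, the bytes at ascending addresses are 73 B4 27 46.
Read back as big-endian, the last byte is least significant, giving 0x73B42746.

0x73B42746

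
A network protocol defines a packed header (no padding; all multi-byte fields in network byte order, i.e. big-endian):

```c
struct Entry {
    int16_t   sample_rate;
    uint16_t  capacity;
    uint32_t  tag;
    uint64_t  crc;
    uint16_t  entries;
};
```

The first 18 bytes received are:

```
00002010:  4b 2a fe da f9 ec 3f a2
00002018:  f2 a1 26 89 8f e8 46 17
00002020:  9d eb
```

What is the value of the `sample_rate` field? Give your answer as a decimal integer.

`sample_rate` is the first field, at byte offset 0, occupying 2 bytes.
Bytes at offsets 0..1: 4B 2A.
Big-endian: lowest address holds the most-significant byte.
The bytes are already most-significant first: 0x4B2A.
0x4B2A = 19242.

19242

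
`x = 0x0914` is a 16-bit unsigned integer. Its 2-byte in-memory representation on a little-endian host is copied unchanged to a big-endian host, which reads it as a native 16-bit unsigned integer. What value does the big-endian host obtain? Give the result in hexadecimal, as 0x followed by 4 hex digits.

0x1409

Stored little-endian, the bytes at ascending addresses are 14 09.
Read back as big-endian, the last byte is least significant, giving 0x1409.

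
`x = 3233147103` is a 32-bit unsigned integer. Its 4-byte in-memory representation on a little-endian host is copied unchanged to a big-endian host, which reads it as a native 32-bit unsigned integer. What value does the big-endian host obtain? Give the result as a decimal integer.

3233147103 in 32-bit hexadecimal is 0xC0B5E8DF.
Stored little-endian, the bytes at ascending addresses are DF E8 B5 C0.
Read back as big-endian, the last byte is least significant, giving 0xDFE8B5C0.
0xDFE8B5C0 = 3756570048.

3756570048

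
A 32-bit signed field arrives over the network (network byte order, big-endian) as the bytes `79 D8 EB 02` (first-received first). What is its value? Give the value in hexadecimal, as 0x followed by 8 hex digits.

In big-endian order the high byte comes first in memory.
The bytes are already most-significant first: 0x79D8EB02.

0x79D8EB02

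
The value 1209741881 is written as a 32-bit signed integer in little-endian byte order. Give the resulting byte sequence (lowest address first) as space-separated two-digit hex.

1209741881 in hexadecimal, padded to 32 bits, is 0x481B3239.
Split into bytes (most-significant first): 48 1B 32 39.
Little-endian: lowest address holds the least-significant byte.
So at ascending addresses the bytes are 39 32 1B 48.

39 32 1B 48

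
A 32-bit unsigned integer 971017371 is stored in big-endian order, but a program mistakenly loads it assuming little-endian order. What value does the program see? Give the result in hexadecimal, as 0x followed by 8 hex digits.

0x9B8CE039

971017371 in 32-bit hexadecimal is 0x39E08C9B.
Stored big-endian, the bytes at ascending addresses are 39 E0 8C 9B.
Read back as little-endian, the first byte is least significant, giving 0x9B8CE039.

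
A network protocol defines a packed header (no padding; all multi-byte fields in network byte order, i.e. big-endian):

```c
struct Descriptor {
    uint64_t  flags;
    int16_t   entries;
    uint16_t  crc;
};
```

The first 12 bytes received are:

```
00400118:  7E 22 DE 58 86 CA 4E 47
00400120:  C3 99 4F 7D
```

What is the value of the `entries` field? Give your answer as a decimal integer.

`entries` follows `flags` (8 bytes), so it starts at byte offset 8 and occupies 2 bytes.
Bytes at offsets 8..9: C3 99.
Big-endian stores the most-significant byte at the lowest address.
The bytes are already most-significant first: 0xC399.
Top bit is set, so as a signed 16-bit value this is 0xC399 − 2^16 = -15463.

-15463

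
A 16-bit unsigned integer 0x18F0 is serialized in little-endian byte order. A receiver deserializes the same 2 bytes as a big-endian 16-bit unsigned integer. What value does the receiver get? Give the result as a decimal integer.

61464

Stored little-endian, the bytes at ascending addresses are F0 18.
Read back as big-endian, the last byte is least significant, giving 0xF018.
0xF018 = 61464.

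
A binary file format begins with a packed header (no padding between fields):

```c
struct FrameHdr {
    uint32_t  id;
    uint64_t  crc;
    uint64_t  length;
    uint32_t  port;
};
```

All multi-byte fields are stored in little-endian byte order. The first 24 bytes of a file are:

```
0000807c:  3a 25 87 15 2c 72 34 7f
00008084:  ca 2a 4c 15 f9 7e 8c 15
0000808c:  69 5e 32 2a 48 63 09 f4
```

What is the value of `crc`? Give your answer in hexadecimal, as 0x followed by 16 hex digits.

`crc` follows `id` (4 bytes), so it starts at byte offset 4 and occupies 8 bytes.
Bytes at offsets 4..11: 2C 72 34 7F CA 2A 4C 15.
Little-endian: lowest address holds the least-significant byte.
Reassemble most-significant byte first: 15 4C 2A CA 7F 34 72 2C → 0x154C2ACA7F34722C.

0x154C2ACA7F34722C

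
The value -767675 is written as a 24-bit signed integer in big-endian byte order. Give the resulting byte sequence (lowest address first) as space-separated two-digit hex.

F4 49 45

Two's complement of -767675 in 24 bits: 767675 = 0x0BB6BB; invert → 0xF44944; add 1 → 0xF44945.
Split into bytes (most-significant first): F4 49 45.
Big-endian stores the most-significant byte at the lowest address.
So the memory order matches the most-significant-first order: F4 49 45.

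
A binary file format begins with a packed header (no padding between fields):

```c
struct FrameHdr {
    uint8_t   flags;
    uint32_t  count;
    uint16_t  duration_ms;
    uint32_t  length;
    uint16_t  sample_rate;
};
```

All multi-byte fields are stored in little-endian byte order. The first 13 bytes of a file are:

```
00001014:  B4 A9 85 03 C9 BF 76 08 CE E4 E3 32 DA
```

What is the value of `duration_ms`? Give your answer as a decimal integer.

`duration_ms` follows `flags` (1 B), `count` (4 B), so it starts at offset 1 + 4 = 5 and occupies 2 bytes.
Bytes at offsets 5..6: BF 76.
Little-endian: lowest address holds the least-significant byte.
Reassemble most-significant byte first: 76 BF → 0x76BF.
0x76BF = 30399.

30399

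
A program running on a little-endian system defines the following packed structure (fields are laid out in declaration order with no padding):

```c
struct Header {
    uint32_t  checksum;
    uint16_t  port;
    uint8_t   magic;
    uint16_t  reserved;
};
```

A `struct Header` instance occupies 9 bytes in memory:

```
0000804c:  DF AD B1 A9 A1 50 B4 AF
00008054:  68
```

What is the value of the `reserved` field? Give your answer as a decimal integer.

`reserved` follows `checksum` (4 B), `port` (2 B), `magic` (1 B), so it starts at offset 4 + 2 + 1 = 7 and occupies 2 bytes.
Bytes at offsets 7..8: AF 68.
In little-endian order the low byte comes first in memory.
Reassemble most-significant byte first: 68 AF → 0x68AF.
0x68AF = 26799.

26799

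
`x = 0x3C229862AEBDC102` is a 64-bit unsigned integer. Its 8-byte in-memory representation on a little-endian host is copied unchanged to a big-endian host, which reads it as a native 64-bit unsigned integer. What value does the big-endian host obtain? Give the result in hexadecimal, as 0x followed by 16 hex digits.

0x02C1BDAE6298223C

Stored little-endian, the bytes at ascending addresses are 02 C1 BD AE 62 98 22 3C.
Read back as big-endian, the last byte is least significant, giving 0x02C1BDAE6298223C.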